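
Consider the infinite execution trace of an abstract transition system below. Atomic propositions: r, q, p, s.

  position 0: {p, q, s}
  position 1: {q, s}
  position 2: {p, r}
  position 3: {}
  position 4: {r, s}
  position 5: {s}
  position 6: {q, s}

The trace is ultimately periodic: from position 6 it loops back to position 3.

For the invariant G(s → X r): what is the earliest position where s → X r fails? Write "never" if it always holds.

0

At position 0 the labels are {p, q, s} and the next position 1 has {q, s}, so s → X r is false there. This is the first violation.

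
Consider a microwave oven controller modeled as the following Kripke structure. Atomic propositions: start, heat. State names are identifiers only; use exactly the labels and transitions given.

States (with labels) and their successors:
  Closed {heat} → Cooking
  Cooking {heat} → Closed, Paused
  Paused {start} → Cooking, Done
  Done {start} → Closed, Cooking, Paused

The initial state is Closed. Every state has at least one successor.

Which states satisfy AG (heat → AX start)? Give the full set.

none

States satisfying heat → AX start: {Paused, Done}.
States satisfying AG (heat → AX start): ∅.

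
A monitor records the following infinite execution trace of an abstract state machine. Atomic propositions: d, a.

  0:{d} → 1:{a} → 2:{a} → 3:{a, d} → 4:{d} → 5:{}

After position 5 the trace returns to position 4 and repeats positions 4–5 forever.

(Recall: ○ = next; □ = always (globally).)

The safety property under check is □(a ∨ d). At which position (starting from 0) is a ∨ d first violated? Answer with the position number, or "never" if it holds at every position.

Check a ∨ d at each position in order: 0 ✓, 1 ✓, 2 ✓, 3 ✓, 4 ✓.
At position 5 the labels are {}, so a ∨ d is false there. This is the first violation.

5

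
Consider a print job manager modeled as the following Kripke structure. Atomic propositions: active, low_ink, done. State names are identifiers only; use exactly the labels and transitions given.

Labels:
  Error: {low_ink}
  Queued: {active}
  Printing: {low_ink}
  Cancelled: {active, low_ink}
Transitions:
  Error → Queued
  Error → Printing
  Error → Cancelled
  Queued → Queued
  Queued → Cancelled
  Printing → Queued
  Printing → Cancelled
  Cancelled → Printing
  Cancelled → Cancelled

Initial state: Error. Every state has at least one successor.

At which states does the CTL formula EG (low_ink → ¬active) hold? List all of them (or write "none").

{Error, Queued, Printing}

States satisfying low_ink → ¬active: {Error, Queued, Printing}.
States satisfying EG (low_ink → ¬active): {Error, Queued, Printing}.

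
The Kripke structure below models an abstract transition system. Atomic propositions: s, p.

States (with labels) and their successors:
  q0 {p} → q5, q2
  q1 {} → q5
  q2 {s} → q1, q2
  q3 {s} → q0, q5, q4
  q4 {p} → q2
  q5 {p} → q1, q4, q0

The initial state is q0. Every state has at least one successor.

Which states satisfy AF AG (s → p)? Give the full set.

States satisfying AG (s → p): ∅.
States satisfying AF AG (s → p): ∅.

none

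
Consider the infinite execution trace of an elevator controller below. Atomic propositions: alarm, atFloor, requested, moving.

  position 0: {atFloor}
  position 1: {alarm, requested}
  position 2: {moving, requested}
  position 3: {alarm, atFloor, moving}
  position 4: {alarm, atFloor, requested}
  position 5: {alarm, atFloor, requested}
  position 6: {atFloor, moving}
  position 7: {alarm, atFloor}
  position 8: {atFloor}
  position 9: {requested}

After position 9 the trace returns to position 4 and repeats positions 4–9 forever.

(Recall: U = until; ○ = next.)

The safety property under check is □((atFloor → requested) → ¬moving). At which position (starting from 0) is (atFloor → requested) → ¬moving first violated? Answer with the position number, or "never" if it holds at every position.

Check (atFloor → requested) → ¬moving at each position in order: 0 ✓, 1 ✓.
At position 2 the labels are {moving, requested}, so (atFloor → requested) → ¬moving is false there. This is the first violation.

2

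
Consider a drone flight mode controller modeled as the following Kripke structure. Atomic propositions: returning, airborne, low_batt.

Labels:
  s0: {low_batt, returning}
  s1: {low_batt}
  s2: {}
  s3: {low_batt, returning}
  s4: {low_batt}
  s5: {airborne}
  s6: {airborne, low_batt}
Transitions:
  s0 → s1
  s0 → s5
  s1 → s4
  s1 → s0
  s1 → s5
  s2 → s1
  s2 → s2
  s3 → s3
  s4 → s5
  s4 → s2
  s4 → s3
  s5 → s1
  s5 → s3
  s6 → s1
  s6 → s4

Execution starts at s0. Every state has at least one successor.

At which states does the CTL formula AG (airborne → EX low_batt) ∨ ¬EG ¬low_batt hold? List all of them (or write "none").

States satisfying airborne → EX low_batt: {s0, s1, s2, s3, s4, s5, s6}.
States satisfying AG (airborne → EX low_batt): {s0, s1, s2, s3, s4, s5, s6}.
States satisfying ¬low_batt: {s2, s5}.
States satisfying EG ¬low_batt: {s2}.
States satisfying ¬EG ¬low_batt: {s0, s1, s3, s4, s5, s6}.
States satisfying AG (airborne → EX low_batt) ∨ ¬EG ¬low_batt: {s0, s1, s2, s3, s4, s5, s6}.

{s0, s1, s2, s3, s4, s5, s6}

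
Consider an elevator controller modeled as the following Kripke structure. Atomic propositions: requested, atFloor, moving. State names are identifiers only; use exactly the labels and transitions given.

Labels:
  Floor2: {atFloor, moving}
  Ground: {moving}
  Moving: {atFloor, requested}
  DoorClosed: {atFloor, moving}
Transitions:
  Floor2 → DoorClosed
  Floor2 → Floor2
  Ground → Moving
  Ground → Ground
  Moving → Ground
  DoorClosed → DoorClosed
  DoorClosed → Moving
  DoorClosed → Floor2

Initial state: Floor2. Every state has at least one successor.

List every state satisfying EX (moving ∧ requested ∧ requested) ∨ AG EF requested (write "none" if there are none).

{Floor2, Ground, Moving, DoorClosed}

States satisfying moving ∧ requested ∧ requested: ∅.
States satisfying EX (moving ∧ requested ∧ requested): ∅.
States satisfying EF requested: {Floor2, Ground, Moving, DoorClosed}.
States satisfying AG EF requested: {Floor2, Ground, Moving, DoorClosed}.
States satisfying EX (moving ∧ requested ∧ requested) ∨ AG EF requested: {Floor2, Ground, Moving, DoorClosed}.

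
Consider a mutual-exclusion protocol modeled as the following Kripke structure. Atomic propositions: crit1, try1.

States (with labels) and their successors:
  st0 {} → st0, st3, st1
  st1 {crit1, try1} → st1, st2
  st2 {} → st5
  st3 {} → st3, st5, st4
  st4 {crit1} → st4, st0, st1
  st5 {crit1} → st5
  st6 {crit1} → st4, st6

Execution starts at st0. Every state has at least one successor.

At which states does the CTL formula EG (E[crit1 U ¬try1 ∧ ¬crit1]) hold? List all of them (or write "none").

{st0, st1, st3, st4, st6}

States satisfying E[crit1 U ¬try1 ∧ ¬crit1]: {st0, st1, st2, st3, st4, st6}.
States satisfying EG (E[crit1 U ¬try1 ∧ ¬crit1]): {st0, st1, st3, st4, st6}.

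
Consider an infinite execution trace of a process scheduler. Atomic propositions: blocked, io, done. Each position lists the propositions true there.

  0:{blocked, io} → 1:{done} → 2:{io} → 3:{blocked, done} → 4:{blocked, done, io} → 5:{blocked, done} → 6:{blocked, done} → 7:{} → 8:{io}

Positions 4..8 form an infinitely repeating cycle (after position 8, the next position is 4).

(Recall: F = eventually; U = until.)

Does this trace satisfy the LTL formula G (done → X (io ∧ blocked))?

No

done → X (io ∧ blocked) must hold at every position from 0 onward. It fails at position 1, so G (done → X (io ∧ blocked)) is false.
Positions where done holds: 1, 3, 4, 5, 6.
Check X (io ∧ blocked) at each: 1→fails, 3→ok, 4→fails, 5→fails, 6→fails.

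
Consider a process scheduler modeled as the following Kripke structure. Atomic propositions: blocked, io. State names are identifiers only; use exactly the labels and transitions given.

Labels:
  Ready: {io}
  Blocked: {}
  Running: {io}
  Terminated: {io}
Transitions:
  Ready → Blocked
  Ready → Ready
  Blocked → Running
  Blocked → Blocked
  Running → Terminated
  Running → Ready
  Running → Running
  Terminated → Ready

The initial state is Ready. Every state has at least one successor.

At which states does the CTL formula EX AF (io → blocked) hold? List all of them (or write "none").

{Ready, Blocked}

States satisfying AF (io → blocked): {Blocked}.
States satisfying EX AF (io → blocked): {Ready, Blocked}.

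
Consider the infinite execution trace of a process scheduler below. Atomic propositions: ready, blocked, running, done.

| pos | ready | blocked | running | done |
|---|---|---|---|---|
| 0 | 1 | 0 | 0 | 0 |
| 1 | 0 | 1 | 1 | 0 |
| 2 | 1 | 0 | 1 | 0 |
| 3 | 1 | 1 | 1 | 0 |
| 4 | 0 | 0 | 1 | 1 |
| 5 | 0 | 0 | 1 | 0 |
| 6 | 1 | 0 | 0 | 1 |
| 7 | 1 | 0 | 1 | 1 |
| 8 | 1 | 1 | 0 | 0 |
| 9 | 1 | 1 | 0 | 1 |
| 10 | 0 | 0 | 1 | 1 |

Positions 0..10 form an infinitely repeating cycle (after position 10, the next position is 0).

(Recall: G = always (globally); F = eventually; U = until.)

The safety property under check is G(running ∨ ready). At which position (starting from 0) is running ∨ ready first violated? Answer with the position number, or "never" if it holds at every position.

running ∨ ready holds at every position 0..10, and those are all the positions the trace ever visits, so the invariant G(running ∨ ready) is never violated.

never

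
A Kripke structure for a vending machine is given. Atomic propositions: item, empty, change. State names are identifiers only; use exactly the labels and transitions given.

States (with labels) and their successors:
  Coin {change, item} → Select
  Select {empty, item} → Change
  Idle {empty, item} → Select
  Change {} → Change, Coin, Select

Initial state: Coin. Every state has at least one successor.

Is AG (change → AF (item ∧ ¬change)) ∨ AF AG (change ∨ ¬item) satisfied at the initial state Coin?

States satisfying change → AF (item ∧ ¬change): {Coin, Select, Idle, Change}.
States satisfying AG (change → AF (item ∧ ¬change)): {Coin, Select, Idle, Change}.
States satisfying AG (change ∨ ¬item): ∅.
States satisfying AF AG (change ∨ ¬item): ∅.
States satisfying AG (change → AF (item ∧ ¬change)) ∨ AF AG (change ∨ ¬item): {Coin, Select, Idle, Change}.
Coin ∈ Sat(AG (change → AF (item ∧ ¬change)) ∨ AF AG (change ∨ ¬item)).

Yes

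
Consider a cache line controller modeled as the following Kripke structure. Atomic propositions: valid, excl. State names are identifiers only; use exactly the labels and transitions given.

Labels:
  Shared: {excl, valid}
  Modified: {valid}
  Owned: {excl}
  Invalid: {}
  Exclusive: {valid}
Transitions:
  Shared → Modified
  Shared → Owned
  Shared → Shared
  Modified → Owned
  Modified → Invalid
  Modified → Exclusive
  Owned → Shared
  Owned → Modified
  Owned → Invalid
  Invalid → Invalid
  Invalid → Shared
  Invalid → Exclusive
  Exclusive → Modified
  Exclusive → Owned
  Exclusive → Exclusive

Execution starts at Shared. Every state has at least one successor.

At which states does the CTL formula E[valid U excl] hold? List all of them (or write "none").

{Shared, Modified, Owned, Exclusive}

States satisfying valid: {Shared, Modified, Exclusive}.
States satisfying excl: {Shared, Owned}.
States satisfying E[valid U excl]: {Shared, Modified, Owned, Exclusive}.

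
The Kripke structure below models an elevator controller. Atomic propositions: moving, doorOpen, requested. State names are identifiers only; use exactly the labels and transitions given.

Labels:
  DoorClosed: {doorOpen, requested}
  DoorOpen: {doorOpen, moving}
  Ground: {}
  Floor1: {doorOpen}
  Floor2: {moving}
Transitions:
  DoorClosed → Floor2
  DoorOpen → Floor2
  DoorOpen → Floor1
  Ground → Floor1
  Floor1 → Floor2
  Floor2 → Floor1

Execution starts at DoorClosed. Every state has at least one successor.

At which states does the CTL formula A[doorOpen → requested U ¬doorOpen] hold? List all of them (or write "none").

States satisfying doorOpen → requested: {DoorClosed, Ground, Floor2}.
States satisfying ¬doorOpen: {Ground, Floor2}.
States satisfying A[doorOpen → requested U ¬doorOpen]: {DoorClosed, Ground, Floor2}.

{DoorClosed, Ground, Floor2}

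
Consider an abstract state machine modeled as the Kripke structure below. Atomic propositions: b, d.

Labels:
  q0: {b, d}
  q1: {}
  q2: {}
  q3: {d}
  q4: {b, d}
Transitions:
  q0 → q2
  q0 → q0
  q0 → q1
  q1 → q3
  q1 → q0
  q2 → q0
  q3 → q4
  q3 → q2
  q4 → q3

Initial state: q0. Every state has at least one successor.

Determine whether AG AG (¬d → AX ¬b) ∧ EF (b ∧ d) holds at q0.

No

States satisfying AG (¬d → AX ¬b): ∅.
States satisfying AG AG (¬d → AX ¬b): ∅.
States satisfying b ∧ d: {q0, q4}.
States satisfying EF (b ∧ d): {q0, q1, q2, q3, q4}.
States satisfying AG AG (¬d → AX ¬b) ∧ EF (b ∧ d): ∅.
q0 ∉ Sat(AG AG (¬d → AX ¬b) ∧ EF (b ∧ d)).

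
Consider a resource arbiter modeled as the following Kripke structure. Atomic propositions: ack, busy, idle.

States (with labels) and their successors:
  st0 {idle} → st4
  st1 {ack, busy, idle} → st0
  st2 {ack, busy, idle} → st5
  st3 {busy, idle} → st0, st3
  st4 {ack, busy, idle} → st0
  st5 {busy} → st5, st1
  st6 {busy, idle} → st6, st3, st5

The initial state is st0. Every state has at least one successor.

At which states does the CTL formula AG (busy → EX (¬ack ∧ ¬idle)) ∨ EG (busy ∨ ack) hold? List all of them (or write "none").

{st2, st3, st5, st6}

States satisfying busy → EX (¬ack ∧ ¬idle): {st0, st2, st5, st6}.
States satisfying AG (busy → EX (¬ack ∧ ¬idle)): ∅.
States satisfying busy ∨ ack: {st1, st2, st3, st4, st5, st6}.
States satisfying EG (busy ∨ ack): {st2, st3, st5, st6}.
States satisfying AG (busy → EX (¬ack ∧ ¬idle)) ∨ EG (busy ∨ ack): {st2, st3, st5, st6}.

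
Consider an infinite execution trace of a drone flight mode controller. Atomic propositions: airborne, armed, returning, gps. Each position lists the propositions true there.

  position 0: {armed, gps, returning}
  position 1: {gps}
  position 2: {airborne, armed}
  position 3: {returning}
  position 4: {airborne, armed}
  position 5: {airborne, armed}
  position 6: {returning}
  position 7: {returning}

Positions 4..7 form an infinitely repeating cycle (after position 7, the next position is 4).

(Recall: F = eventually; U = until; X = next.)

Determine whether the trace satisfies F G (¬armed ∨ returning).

Does not hold

G (¬armed ∨ returning) is false at every position 0..7, so it never becomes true and F G (¬armed ∨ returning) fails.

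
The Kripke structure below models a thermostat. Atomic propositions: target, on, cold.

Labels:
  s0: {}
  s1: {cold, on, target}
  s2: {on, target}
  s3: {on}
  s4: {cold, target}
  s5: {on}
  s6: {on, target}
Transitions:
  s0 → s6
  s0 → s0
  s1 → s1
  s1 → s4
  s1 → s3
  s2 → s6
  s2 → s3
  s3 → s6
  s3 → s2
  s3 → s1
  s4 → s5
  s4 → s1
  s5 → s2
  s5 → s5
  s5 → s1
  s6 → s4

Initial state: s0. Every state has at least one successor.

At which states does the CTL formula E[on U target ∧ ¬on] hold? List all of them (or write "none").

{s1, s2, s3, s4, s5, s6}

States satisfying on: {s1, s2, s3, s5, s6}.
States satisfying target ∧ ¬on: {s4}.
States satisfying E[on U target ∧ ¬on]: {s1, s2, s3, s4, s5, s6}.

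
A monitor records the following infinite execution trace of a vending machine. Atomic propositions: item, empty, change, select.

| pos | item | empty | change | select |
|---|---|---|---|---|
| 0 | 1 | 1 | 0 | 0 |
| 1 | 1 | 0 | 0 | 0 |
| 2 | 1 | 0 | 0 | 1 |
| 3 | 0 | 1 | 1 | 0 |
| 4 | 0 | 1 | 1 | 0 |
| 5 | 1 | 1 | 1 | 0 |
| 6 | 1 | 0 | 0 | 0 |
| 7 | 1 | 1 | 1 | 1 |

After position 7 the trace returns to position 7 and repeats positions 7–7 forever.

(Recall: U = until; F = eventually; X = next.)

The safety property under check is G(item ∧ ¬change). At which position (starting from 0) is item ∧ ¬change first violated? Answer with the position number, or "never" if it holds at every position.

3

Check item ∧ ¬change at each position in order: 0 ✓, 1 ✓, 2 ✓.
At position 3 the labels are {change, empty}, so item ∧ ¬change is false there. This is the first violation.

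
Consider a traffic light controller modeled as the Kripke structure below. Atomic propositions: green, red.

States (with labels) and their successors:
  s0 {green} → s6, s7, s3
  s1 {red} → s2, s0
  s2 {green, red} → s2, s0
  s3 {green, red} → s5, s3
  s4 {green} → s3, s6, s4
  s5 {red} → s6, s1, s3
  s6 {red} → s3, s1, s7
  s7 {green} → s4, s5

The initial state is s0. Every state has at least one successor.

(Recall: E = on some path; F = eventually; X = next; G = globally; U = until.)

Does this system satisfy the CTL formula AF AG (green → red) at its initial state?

No

States satisfying AG (green → red): ∅.
States satisfying AF AG (green → red): ∅.
There is a path from s0 along which AG (green → red) never holds.
s0 ∉ Sat(AF AG (green → red)).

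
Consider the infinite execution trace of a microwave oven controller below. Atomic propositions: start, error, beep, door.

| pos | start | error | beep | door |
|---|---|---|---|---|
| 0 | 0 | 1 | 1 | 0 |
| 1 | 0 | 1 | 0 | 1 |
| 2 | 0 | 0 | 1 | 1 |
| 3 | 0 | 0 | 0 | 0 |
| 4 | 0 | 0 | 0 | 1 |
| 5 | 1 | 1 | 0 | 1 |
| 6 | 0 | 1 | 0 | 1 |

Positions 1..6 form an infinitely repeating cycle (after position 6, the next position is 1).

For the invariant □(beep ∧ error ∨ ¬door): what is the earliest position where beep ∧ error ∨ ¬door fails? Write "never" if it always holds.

Check beep ∧ error ∨ ¬door at each position in order: 0 ✓.
At position 1 the labels are {door, error}, so beep ∧ error ∨ ¬door is false there. This is the first violation.

1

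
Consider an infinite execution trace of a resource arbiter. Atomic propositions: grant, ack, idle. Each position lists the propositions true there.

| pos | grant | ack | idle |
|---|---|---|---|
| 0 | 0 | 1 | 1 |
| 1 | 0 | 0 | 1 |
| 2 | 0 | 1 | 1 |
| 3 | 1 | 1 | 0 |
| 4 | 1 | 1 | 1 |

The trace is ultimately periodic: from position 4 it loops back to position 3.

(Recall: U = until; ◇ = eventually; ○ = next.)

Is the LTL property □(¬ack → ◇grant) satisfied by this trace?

¬ack → ◇grant holds at every position 0..4, and those are all positions ever visited, so □(¬ack → ◇grant) holds.
Positions where ¬ack holds: 1.
Check ◇grant at each: 1→ok.

Yes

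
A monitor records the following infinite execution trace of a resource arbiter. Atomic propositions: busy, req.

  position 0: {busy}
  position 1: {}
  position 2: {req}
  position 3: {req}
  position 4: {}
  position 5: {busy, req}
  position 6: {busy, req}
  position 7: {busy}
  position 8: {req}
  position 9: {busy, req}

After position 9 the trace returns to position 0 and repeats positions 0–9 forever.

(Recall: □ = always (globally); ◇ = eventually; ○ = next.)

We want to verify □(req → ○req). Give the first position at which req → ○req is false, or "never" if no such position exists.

Check req → ○req at each position in order: 0 ✓, 1 ✓, 2 ✓.
At position 3 the labels are {req} and the next position 4 has {}, so req → ○req is false there. This is the first violation.

3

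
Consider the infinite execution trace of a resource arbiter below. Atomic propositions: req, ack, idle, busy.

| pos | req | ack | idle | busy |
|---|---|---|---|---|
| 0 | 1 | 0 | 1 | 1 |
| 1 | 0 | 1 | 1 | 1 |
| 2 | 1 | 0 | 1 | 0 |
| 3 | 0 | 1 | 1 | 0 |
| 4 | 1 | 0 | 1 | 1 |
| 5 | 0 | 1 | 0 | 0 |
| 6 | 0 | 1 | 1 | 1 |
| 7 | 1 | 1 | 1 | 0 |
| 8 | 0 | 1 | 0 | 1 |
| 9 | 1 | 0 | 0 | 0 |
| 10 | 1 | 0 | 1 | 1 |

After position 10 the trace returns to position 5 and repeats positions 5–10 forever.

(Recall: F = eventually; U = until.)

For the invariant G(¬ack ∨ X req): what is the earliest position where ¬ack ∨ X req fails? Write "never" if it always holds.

Check ¬ack ∨ X req at each position in order: 0 ✓, 1 ✓, 2 ✓, 3 ✓, 4 ✓.
At position 5 the labels are {ack} and the next position 6 has {ack, busy, idle}, so ¬ack ∨ X req is false there. This is the first violation.

5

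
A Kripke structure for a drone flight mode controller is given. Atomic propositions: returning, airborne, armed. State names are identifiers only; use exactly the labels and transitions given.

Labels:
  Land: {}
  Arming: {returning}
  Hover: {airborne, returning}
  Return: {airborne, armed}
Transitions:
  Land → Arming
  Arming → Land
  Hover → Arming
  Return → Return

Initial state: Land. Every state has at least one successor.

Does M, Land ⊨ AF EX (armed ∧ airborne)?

States satisfying EX (armed ∧ airborne): {Return}.
States satisfying AF EX (armed ∧ airborne): {Return}.
There is a path from Land along which EX (armed ∧ airborne) never holds.
Land ∉ Sat(AF EX (armed ∧ airborne)).

Violated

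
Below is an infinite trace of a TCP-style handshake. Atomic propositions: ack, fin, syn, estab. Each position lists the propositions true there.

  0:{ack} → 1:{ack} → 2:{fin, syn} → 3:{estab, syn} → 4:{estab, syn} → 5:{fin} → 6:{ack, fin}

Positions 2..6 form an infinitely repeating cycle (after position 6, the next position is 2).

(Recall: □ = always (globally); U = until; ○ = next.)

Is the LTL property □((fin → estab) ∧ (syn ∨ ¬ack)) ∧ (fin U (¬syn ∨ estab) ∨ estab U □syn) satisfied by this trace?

No

(fin → estab) ∧ (syn ∨ ¬ack) must hold at every position from 0 onward. It fails at position 0, so □((fin → estab) ∧ (syn ∨ ¬ack)) is false.
At position 0: □((fin → estab) ∧ (syn ∨ ¬ack)) is false; fin U (¬syn ∨ estab) ∨ estab U □syn is true; so □((fin → estab) ∧ (syn ∨ ¬ack)) ∧ (fin U (¬syn ∨ estab) ∨ estab U □syn) is false.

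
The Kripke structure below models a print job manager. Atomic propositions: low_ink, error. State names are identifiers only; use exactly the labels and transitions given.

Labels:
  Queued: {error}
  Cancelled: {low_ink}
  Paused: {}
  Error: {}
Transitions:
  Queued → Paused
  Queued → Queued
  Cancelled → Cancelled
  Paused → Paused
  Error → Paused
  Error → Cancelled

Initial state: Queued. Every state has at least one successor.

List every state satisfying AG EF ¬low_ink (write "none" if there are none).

{Queued, Paused}

States satisfying EF ¬low_ink: {Queued, Paused, Error}.
States satisfying AG EF ¬low_ink: {Queued, Paused}.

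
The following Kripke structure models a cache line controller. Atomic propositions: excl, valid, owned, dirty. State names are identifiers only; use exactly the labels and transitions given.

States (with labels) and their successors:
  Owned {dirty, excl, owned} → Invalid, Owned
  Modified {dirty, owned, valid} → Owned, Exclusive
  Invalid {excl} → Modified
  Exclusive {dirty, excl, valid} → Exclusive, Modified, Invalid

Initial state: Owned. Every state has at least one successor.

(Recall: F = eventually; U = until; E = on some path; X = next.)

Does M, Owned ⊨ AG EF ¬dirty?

States satisfying EF ¬dirty: {Owned, Modified, Invalid, Exclusive}.
States satisfying AG EF ¬dirty: {Owned, Modified, Invalid, Exclusive}.
Every state reachable from Owned satisfies EF ¬dirty.
Owned ∈ Sat(AG EF ¬dirty).

Holds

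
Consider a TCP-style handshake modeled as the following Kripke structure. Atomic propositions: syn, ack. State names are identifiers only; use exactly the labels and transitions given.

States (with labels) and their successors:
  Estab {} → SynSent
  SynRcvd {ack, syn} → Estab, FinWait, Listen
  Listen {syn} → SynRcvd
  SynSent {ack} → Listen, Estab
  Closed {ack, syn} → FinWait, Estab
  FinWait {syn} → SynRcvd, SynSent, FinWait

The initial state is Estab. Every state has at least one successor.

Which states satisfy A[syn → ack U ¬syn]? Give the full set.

{Estab, SynSent}

States satisfying syn → ack: {Estab, SynRcvd, SynSent, Closed}.
States satisfying ¬syn: {Estab, SynSent}.
States satisfying A[syn → ack U ¬syn]: {Estab, SynSent}.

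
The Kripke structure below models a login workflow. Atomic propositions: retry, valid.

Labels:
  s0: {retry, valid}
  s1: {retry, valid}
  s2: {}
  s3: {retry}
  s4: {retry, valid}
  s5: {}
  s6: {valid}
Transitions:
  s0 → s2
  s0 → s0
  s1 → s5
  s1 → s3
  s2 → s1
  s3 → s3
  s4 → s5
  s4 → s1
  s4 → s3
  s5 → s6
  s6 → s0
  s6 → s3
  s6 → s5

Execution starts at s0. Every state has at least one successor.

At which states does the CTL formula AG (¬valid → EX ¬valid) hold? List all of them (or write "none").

States satisfying ¬valid → EX ¬valid: {s0, s1, s3, s4, s6}.
States satisfying AG (¬valid → EX ¬valid): {s3}.

{s3}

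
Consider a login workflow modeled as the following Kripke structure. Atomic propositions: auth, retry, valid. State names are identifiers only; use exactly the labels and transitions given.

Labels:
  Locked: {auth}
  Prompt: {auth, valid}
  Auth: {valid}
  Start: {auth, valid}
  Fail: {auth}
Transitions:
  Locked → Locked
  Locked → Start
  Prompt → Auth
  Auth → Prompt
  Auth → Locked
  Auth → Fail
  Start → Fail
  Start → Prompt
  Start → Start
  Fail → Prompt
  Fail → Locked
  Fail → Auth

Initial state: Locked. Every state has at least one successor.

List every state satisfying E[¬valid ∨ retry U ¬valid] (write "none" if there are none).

States satisfying ¬valid ∨ retry: {Locked, Fail}.
States satisfying ¬valid: {Locked, Fail}.
States satisfying E[¬valid ∨ retry U ¬valid]: {Locked, Fail}.

{Locked, Fail}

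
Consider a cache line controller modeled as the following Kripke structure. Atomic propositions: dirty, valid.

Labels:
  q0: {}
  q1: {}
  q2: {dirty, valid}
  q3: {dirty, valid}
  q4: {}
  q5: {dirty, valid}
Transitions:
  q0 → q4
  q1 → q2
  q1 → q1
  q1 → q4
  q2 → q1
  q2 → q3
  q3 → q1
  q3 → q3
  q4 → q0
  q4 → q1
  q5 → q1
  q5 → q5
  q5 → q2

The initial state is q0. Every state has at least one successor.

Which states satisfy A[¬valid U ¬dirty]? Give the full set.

States satisfying ¬valid: {q0, q1, q4}.
States satisfying ¬dirty: {q0, q1, q4}.
States satisfying A[¬valid U ¬dirty]: {q0, q1, q4}.

{q0, q1, q4}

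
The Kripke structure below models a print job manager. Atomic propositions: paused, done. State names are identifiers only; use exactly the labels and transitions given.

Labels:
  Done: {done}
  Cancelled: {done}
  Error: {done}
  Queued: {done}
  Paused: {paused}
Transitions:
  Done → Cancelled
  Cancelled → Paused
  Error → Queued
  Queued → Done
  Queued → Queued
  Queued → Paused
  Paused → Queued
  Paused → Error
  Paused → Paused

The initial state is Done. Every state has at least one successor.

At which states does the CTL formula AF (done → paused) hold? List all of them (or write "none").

States satisfying done → paused: {Paused}.
States satisfying AF (done → paused): {Done, Cancelled, Paused}.

{Done, Cancelled, Paused}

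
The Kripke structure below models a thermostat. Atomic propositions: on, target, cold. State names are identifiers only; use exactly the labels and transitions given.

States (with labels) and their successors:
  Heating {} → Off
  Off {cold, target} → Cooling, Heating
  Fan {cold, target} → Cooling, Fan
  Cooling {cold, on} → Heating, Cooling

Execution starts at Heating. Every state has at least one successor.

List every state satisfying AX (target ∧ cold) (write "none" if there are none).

{Heating}

States satisfying target ∧ cold: {Off, Fan}.
States satisfying AX (target ∧ cold): {Heating}.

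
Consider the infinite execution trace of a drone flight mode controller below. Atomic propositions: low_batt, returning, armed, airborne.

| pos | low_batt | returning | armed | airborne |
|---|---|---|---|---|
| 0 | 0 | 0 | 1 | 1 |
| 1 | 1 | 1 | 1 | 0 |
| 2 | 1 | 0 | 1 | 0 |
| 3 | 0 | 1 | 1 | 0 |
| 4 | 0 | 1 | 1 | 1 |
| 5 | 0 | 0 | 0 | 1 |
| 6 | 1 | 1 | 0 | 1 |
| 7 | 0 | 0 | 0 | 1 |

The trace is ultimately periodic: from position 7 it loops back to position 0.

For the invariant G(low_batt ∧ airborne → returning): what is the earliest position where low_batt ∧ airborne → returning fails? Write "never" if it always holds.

low_batt ∧ airborne → returning holds at every position 0..7, and those are all the positions the trace ever visits, so the invariant G(low_batt ∧ airborne → returning) is never violated.

never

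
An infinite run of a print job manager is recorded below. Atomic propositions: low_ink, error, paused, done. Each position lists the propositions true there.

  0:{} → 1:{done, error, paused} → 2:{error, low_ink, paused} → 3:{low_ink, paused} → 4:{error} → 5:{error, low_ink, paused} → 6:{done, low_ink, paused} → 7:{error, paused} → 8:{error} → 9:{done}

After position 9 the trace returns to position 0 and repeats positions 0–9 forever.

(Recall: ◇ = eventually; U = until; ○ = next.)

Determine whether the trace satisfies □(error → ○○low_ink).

error → ○○low_ink must hold at every position from 0 onward. It fails at position 2, so □(error → ○○low_ink) is false.
Positions where error holds: 1, 2, 4, 5, 7, 8.
Check ○○low_ink at each: 1→ok, 2→fails, 4→ok, 5→fails, 7→fails, 8→fails.

Violated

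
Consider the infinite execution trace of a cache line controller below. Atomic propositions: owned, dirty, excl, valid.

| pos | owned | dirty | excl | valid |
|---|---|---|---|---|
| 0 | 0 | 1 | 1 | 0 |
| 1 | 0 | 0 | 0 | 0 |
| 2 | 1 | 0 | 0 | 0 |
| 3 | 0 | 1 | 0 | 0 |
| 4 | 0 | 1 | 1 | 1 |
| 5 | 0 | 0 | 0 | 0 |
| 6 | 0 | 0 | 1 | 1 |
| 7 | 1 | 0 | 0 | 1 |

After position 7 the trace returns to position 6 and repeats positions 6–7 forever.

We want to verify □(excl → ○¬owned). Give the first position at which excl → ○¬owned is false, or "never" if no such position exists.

6

Check excl → ○¬owned at each position in order: 0 ✓, 1 ✓, 2 ✓, 3 ✓, 4 ✓, 5 ✓.
At position 6 the labels are {excl, valid} and the next position 7 has {owned, valid}, so excl → ○¬owned is false there. This is the first violation.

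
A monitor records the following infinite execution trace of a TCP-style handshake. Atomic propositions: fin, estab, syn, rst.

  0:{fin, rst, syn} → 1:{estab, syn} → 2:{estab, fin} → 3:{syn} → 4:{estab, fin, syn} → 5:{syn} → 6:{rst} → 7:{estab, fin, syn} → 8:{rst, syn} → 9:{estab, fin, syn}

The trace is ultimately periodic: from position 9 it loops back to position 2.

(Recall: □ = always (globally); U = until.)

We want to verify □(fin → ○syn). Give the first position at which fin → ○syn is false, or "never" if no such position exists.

9

Check fin → ○syn at each position in order: 0 ✓, 1 ✓, 2 ✓, 3 ✓, 4 ✓, 5 ✓, 6 ✓, 7 ✓, 8 ✓.
At position 9 the labels are {estab, fin, syn} and the next position 2 has {estab, fin}, so fin → ○syn is false there. This is the first violation.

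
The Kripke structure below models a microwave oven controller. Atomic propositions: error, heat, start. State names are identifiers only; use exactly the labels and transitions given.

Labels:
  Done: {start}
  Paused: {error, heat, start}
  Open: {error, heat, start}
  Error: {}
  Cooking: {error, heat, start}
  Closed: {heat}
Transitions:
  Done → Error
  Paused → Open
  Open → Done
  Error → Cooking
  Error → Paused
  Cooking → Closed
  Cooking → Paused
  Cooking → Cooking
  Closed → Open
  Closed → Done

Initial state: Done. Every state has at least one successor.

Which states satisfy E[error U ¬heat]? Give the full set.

{Done, Paused, Open, Error, Cooking}

States satisfying error: {Paused, Open, Cooking}.
States satisfying ¬heat: {Done, Error}.
States satisfying E[error U ¬heat]: {Done, Paused, Open, Error, Cooking}.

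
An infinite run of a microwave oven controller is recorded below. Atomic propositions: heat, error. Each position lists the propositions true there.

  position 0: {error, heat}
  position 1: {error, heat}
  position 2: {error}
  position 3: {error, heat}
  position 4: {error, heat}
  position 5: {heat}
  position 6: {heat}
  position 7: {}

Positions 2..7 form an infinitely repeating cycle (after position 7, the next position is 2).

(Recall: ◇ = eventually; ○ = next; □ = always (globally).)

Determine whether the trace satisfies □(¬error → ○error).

¬error → ○error must hold at every position from 0 onward. It fails at position 5, so □(¬error → ○error) is false.
Positions where ¬error holds: 5, 6, 7.
Check ○error at each: 5→fails, 6→fails, 7→ok.

Violated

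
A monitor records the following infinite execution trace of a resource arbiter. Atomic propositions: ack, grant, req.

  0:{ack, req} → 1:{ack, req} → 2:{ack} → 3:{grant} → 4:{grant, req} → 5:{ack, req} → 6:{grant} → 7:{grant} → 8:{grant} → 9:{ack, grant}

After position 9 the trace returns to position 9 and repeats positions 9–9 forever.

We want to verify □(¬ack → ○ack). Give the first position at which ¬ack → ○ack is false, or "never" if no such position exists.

3

Check ¬ack → ○ack at each position in order: 0 ✓, 1 ✓, 2 ✓.
At position 3 the labels are {grant} and the next position 4 has {grant, req}, so ¬ack → ○ack is false there. This is the first violation.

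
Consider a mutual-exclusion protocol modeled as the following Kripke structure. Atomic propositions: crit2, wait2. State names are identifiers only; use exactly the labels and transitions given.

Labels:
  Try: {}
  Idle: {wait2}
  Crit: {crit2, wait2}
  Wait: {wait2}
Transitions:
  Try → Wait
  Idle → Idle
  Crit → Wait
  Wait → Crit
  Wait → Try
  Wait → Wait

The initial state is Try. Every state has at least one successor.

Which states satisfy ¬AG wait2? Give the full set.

{Try, Crit, Wait}

States satisfying wait2: {Idle, Crit, Wait}.
States satisfying AG wait2: {Idle}.
States satisfying ¬AG wait2: {Try, Crit, Wait}.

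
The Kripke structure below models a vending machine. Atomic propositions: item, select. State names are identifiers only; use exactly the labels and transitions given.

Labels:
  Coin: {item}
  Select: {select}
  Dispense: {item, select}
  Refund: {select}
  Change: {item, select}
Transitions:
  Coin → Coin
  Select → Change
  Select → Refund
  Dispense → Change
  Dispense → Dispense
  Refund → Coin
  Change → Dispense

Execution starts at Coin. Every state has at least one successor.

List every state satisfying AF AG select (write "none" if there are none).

{Dispense, Change}

States satisfying AG select: {Dispense, Change}.
States satisfying AF AG select: {Dispense, Change}.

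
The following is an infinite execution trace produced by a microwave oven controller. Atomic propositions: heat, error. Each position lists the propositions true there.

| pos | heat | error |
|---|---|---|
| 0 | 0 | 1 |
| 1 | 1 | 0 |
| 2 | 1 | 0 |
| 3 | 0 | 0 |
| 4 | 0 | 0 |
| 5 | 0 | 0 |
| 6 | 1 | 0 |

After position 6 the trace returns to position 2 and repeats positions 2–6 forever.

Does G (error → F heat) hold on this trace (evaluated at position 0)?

Satisfied

error → F heat holds at every position 0..6, and those are all positions ever visited, so G (error → F heat) holds.
Positions where error holds: 0.
Check F heat at each: 0→ok.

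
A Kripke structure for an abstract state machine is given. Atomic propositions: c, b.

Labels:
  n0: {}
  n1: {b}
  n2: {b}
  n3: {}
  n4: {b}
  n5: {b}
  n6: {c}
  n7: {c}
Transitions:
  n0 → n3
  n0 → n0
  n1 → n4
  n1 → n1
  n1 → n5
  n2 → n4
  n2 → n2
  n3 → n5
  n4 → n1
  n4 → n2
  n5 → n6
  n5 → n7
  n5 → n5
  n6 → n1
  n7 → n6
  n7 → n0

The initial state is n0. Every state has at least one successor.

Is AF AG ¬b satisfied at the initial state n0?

States satisfying AG ¬b: ∅.
States satisfying AF AG ¬b: ∅.
There is a path from n0 along which AG ¬b never holds.
n0 ∉ Sat(AF AG ¬b).

Violated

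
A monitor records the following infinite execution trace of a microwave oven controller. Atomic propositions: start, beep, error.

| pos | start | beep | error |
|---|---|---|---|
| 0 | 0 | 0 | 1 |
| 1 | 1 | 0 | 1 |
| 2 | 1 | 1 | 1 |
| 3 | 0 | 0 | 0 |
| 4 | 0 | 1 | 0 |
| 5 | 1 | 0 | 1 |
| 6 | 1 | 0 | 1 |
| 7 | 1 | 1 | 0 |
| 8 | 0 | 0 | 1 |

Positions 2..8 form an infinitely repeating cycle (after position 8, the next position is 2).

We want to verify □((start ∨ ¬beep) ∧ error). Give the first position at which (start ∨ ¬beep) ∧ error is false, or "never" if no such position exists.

Check (start ∨ ¬beep) ∧ error at each position in order: 0 ✓, 1 ✓, 2 ✓.
At position 3 the labels are {}, so (start ∨ ¬beep) ∧ error is false there. This is the first violation.

3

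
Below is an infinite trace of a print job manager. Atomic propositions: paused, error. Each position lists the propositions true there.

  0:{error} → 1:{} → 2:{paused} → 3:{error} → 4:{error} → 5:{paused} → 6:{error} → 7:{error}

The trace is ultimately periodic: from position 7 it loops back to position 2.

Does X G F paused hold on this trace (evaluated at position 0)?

The position after 0 is 1; G F paused is true there.

Holds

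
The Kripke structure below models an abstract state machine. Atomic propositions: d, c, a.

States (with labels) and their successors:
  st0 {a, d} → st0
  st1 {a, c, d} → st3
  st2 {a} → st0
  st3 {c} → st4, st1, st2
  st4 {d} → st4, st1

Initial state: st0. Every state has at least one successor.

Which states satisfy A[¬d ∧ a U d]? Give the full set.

{st0, st1, st2, st4}

States satisfying ¬d ∧ a: {st2}.
States satisfying d: {st0, st1, st4}.
States satisfying A[¬d ∧ a U d]: {st0, st1, st2, st4}.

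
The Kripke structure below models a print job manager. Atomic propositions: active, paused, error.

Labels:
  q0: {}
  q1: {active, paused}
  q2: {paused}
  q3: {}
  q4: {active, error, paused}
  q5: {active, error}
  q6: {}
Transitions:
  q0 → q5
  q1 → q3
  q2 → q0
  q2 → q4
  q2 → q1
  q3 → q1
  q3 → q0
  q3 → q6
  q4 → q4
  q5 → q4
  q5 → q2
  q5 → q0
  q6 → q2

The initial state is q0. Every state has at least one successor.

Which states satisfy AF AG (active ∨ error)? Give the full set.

{q4}

States satisfying AG (active ∨ error): {q4}.
States satisfying AF AG (active ∨ error): {q4}.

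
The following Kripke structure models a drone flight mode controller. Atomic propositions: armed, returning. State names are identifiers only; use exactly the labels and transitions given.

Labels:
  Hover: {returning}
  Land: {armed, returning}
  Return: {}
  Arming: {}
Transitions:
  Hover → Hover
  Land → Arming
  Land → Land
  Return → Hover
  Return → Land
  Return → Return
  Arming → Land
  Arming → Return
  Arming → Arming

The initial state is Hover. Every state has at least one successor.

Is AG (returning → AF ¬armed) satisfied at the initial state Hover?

Yes

States satisfying returning → AF ¬armed: {Hover, Return, Arming}.
States satisfying AG (returning → AF ¬armed): {Hover}.
Every state reachable from Hover satisfies returning → AF ¬armed.
Hover ∈ Sat(AG (returning → AF ¬armed)).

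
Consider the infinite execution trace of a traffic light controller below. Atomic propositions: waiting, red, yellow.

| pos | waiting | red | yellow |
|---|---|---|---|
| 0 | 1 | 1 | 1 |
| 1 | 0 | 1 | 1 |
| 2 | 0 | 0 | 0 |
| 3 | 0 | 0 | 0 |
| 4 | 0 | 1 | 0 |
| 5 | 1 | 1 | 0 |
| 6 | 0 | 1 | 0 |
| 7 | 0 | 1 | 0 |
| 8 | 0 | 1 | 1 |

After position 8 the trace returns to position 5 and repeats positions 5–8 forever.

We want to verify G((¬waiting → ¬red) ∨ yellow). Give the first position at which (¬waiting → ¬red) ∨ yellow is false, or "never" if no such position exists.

Check (¬waiting → ¬red) ∨ yellow at each position in order: 0 ✓, 1 ✓, 2 ✓, 3 ✓.
At position 4 the labels are {red}, so (¬waiting → ¬red) ∨ yellow is false there. This is the first violation.

4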